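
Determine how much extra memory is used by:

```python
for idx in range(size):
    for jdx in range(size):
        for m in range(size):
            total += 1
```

Space complexity: O(1).
Only a constant amount of auxiliary storage is used; nothing grows with n.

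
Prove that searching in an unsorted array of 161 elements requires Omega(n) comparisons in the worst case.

An adversary can always place the target in the last position checked. Until all 161 positions are examined, the target might be in any unchecked position. Therefore 161 comparisons are necessary.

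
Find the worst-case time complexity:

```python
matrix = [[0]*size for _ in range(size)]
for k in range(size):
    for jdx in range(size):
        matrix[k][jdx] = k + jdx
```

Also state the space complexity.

Time complexity: O(n^2).
Space complexity: O(n^2).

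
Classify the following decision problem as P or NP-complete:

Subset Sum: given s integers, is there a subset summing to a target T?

This problem is NP-complete: one of Karp's 21 NP-complete problems.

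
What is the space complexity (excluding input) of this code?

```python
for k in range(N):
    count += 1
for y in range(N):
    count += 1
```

Space complexity: O(1).
Only a constant amount of auxiliary storage is used; nothing grows with n.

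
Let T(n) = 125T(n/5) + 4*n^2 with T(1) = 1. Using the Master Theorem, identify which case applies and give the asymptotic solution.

a=125, b=5, f(n)=4*n^2.
log_5(125) = 3 > 2.
Since f(n) = O(n^2) is polynomially smaller than n^3, Case 1 applies.
T(n) = Theta(n^3).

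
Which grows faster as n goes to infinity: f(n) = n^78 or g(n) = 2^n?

g(n) = 2^n grows faster: any exponential with base > 1 dominates every polynomial.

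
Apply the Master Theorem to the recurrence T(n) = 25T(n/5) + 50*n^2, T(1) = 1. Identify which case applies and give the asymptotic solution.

a=25, b=5, f(n)=50*n^2.
log_5(25) = 2, so n^(log_b(a)) = n^2.
f(n) = Theta(n^2), so Case 2 applies.
T(n) = Theta(n^2 log n).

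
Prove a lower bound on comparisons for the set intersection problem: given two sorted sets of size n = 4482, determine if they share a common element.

For two sorted arrays of size n = 4482, any correct algorithm must examine Omega(n) elements. If fewer are examined, an adversary places a common element in an unexamined gap. A merge-based scan achieves O(n), so the bound is tight.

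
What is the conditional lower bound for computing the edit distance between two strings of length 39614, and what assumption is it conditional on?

Under SETH (the Strong Exponential Time Hypothesis), edit distance on length-39614 strings cannot be computed in O(n^(2-epsilon)) time for any epsilon > 0 (Backurs-Indyk). The reduction is from CNF-SAT via the orthogonal vectors problem.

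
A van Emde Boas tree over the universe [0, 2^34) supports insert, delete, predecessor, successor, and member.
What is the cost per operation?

vEB recursively partitions [0, 17179869184) into sqrt(u) clusters of size sqrt(u). Each operation recurses into either one cluster or the summary, never both: T(u) = T(sqrt(u)) + O(1) => T(u) = O(log log u) = O(log 34). This is worst-case, not just amortized.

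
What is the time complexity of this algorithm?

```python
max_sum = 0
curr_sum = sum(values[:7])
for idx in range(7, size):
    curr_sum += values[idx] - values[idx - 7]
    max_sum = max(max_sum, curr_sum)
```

Time complexity: O(n).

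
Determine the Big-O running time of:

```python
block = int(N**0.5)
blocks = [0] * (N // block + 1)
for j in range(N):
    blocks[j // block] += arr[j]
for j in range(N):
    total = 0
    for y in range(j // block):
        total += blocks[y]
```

Time complexity: O(n * sqrt(n)).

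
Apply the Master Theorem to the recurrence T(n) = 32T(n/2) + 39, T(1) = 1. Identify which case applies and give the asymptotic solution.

a=32, b=2, f(n)=39.
log_2(32) = 5 > 0.
Since f(n) = O(n^0) is polynomially smaller than n^5, Case 1 applies.
T(n) = Theta(n^5).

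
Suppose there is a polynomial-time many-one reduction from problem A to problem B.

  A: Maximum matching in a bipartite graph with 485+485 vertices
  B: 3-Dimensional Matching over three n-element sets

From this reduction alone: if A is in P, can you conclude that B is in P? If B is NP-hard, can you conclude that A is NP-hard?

A poly-time reduction A <=_p B transfers tractability DOWN (B easy => A easy) and hardness UP (A hard => B hard), not the reverse.
From A in P, the reduction alone does NOT give B in P: any problem in P trivially reduces to SAT, yet SAT is not known to be in P.
From B NP-hard, the reduction alone does NOT give A NP-hard: again, easy problems reduce to hard ones.
(Here in fact A is P and B is NP-complete.)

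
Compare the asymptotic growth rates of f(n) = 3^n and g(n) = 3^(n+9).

f(n) = 3^n and g(n) = 3^(n+9) are Theta of each other: 3^(n+9) = 3^9 * 3^n = Theta(3^n).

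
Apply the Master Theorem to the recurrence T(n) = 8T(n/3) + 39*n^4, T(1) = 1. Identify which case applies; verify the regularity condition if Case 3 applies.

a=8, b=3, f(n)=39*n^4.
log_3(8) = 1.893 < 4.
f(n) = Omega(n^(1.893+epsilon)) for some epsilon > 0, so Case 3 is the candidate.
Regularity: a*f(n/b) = 8*39*(n/3)^4 = (8/81)*39*n^4 <= c*f(n) with c = 8/81 < 1. Satisfied.
Case 3: T(n) = Theta(n^4).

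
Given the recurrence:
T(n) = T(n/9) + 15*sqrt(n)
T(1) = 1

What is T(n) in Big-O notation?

Each level contributes sqrt(n/9^k). Geometric series with ratio 1/sqrt(9) < 1 sums to O(sqrt(n)).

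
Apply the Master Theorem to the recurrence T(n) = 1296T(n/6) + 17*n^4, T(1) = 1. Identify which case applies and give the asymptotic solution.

a=1296, b=6, f(n)=17*n^4.
log_6(1296) = 4, so n^(log_b(a)) = n^4.
f(n) = Theta(n^4), so Case 2 applies.
T(n) = Theta(n^4 log n).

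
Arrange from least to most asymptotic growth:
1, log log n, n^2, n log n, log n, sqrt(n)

Ordered by growth rate: 1 < log log n < log n < sqrt(n) < n log n < n^2.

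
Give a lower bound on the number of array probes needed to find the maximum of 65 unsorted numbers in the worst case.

Adversary: any unprobed cell could hold a value larger than everything seen so far. If fewer than 65 cells are probed, the adversary places the max in an unprobed cell. So all 65 cells must be examined; together with 65-1 comparisons this is tight.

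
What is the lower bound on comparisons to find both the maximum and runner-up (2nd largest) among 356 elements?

Lower bound: finding the max needs 356-1 comparisons. By an adversary weight-doubling argument, the maximum element must personally win at least ceil(log_2(356)) = 9 comparisons in any correct algorithm. The 2nd largest is among those 9 direct losers, and distinguishing it requires 9-1 more comparisons. Total >= 356-1 + 9-1 = 363. A balanced tournament achieves this bound exactly.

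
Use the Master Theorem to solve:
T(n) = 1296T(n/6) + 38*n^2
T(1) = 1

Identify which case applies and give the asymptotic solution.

a=1296, b=6, f(n)=38*n^2.
log_6(1296) = 4 > 2.
Since f(n) = O(n^2) is polynomially smaller than n^4, Case 1 applies.
T(n) = Theta(n^4).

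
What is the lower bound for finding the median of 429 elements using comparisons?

To find the median of 429 elements, every element must be compared at least once, so the lower bound is Omega(n). The BFPRT algorithm achieves O(n), making this tight.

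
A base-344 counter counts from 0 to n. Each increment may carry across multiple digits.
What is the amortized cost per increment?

Digit at position i changes every 344^i increments. Total digit changes over n increments: n * 344/(344-1) = O(n). Amortized: O(1).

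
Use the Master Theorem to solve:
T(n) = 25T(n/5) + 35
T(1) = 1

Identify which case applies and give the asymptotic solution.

a=25, b=5, f(n)=35.
log_5(25) = 2 > 0.
Since f(n) = O(n^0) is polynomially smaller than n^2, Case 1 applies.
T(n) = Theta(n^2).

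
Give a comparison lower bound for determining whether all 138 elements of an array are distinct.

In the algebraic decision-tree model, the YES region for element distinctness on 138 elements has 138! connected components (one per ordering). Ben-Or's theorem then gives a lower bound of Omega(log(n!)) = Omega(n log n).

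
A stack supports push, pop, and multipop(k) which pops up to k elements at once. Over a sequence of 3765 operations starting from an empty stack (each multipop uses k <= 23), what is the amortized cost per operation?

Each element is pushed exactly once and popped at most once (whether by pop or as part of a multipop). So the total number of individual pops over the whole sequence is at most the number of pushes, which is at most 3765. Total work <= 2 * 3765, hence O(1) amortized per operation.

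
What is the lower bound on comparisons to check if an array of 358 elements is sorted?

To verify 358 elements are sorted, we must compare each consecutive pair. Skipping any pair allows an adversary to swap them. Therefore 357 comparisons are necessary and sufficient.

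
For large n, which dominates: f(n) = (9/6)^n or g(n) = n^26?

f(n) = (9/6)^n grows faster: (9/6)^n is exponential with base 9/6 > 1, dominating every polynomial.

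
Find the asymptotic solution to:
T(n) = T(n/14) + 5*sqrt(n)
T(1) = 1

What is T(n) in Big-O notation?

Each level contributes sqrt(n/14^k). Geometric series with ratio 1/sqrt(14) < 1 sums to O(sqrt(n)).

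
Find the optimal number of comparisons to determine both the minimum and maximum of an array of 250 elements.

Naive approach: 498 comparisons (249 for max + 249 for min).
Optimal: Compare elements in pairs first (floor(n/2) = 125 comparisons), then find max among winners and min among losers (124 comparisons each).
Total: ceil(3n/2) - 2 = 373 comparisons. An adversary argument shows this is also a lower bound.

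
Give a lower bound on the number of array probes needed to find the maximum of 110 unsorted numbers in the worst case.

Adversary: any unprobed cell could hold a value larger than everything seen so far. If fewer than 110 cells are probed, the adversary places the max in an unprobed cell. So all 110 cells must be examined; together with 110-1 comparisons this is tight.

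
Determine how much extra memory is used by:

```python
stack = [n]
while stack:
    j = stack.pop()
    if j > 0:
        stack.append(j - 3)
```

Space complexity: O(1).
Only a constant amount of auxiliary storage is used; nothing grows with n.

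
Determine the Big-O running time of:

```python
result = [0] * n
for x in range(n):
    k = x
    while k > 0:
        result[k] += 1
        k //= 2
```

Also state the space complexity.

Time complexity: O(n log n).
Space complexity: O(n).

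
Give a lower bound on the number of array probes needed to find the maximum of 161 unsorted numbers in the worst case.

Adversary: any unprobed cell could hold a value larger than everything seen so far. If fewer than 161 cells are probed, the adversary places the max in an unprobed cell. So all 161 cells must be examined; together with 161-1 comparisons this is tight.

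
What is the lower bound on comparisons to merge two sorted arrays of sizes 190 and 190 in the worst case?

Adversary: with |190 - 190| <= 1 the inputs can be fully interleaved so that every adjacent pair in the merged output comes from different arrays. Then each of the 379 adjacent pairs must be directly compared, or the algorithm cannot determine their relative order. Standard merge meets this bound.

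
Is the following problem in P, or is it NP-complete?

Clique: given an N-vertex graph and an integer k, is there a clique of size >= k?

This problem is NP-complete: complement of Independent Set / Vertex Cover (with k part of the input).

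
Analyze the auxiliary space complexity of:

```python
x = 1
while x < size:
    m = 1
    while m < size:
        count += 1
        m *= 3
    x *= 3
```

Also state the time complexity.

Space complexity: O(1).
Only a constant amount of auxiliary storage is used; nothing grows with n.
Time complexity: O(log^2 n).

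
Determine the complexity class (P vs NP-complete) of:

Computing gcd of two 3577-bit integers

This problem is in P: the Euclidean algorithm runs in polynomial time in the bit-length.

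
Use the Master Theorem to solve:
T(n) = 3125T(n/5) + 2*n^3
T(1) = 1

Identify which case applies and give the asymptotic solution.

a=3125, b=5, f(n)=2*n^3.
log_5(3125) = 5 > 3.
Since f(n) = O(n^3) is polynomially smaller than n^5, Case 1 applies.
T(n) = Theta(n^5).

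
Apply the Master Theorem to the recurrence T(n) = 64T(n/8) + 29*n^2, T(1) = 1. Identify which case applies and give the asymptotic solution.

a=64, b=8, f(n)=29*n^2.
log_8(64) = 2, so n^(log_b(a)) = n^2.
f(n) = Theta(n^2), so Case 2 applies.
T(n) = Theta(n^2 log n).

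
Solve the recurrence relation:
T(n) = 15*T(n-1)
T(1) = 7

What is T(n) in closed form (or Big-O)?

Each step multiplies by 15. T(n) = T(1)*15^(n-1) = 7*15^(n-1).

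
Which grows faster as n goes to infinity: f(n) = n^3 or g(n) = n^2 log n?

f(n) = n^3 grows faster: n^3 / (n^2 log n) = n/log n -> infinity.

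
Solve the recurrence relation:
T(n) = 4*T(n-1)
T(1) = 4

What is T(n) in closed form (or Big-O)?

Each step multiplies by 4. T(n) = T(1)*4^(n-1) = 4*4^(n-1).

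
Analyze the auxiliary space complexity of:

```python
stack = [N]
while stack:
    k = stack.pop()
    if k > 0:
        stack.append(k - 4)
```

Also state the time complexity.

Space complexity: O(1).
Only a constant amount of auxiliary storage is used; nothing grows with n.
Time complexity: O(n).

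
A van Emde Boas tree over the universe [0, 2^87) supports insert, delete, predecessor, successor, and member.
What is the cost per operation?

vEB recursively partitions [0, 154742504910672534362390528) into sqrt(u) clusters of size sqrt(u). Each operation recurses into either one cluster or the summary, never both: T(u) = T(sqrt(u)) + O(1) => T(u) = O(log log u) = O(log 87). This is worst-case, not just amortized.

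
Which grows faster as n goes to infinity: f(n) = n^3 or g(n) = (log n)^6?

f(n) = n^3 grows faster: any positive polynomial dominates any polylog.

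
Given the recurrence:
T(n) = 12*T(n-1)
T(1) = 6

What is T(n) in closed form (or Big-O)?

Each step multiplies by 12. T(n) = T(1)*12^(n-1) = 6*12^(n-1).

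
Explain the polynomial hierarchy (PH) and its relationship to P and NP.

The polynomial hierarchy is a tower of complexity classes: Sigma_0^P = Pi_0^P = P, Sigma_1^P = NP, Pi_1^P = co-NP, and Sigma_{k+1}^P = NP^{Sigma_k^P}. PH is contained in PSPACE. If any level collapses (Sigma_k = Pi_k), the entire hierarchy collapses to that level.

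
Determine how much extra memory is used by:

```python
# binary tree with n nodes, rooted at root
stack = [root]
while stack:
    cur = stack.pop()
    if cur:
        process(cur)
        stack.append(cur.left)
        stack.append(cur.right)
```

Space complexity: O(n).
Auxiliary storage grows linearly with the input size n in the worst case.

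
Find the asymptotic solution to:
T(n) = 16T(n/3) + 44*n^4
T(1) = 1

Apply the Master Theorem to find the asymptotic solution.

a=16, b=3, f(n)=44*n^4. log_3(16) = 2.524 < 4. Case 3: T(n) = O(n^4).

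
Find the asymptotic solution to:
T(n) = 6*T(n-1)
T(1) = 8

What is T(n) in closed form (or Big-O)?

Each step multiplies by 6. T(n) = T(1)*6^(n-1) = 8*6^(n-1).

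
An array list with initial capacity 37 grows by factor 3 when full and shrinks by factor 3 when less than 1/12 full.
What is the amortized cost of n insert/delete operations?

Using potential function Phi = |3*size - capacity|. Resizing costs are offset by potential release. Amortized O(1) per operation.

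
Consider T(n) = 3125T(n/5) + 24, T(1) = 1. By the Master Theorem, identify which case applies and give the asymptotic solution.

a=3125, b=5, f(n)=24.
log_5(3125) = 5 > 0.
Since f(n) = O(n^0) is polynomially smaller than n^5, Case 1 applies.
T(n) = Theta(n^5).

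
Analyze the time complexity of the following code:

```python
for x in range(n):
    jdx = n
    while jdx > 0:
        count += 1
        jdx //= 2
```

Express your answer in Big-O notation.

Time complexity: O(n log n).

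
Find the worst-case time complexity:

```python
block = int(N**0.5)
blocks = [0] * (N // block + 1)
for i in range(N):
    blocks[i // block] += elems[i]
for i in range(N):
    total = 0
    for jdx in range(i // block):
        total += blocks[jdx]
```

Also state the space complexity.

Time complexity: O(n * sqrt(n)).
Space complexity: O(sqrt(n)).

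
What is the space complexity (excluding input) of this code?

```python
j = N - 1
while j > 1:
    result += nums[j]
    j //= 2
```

Space complexity: O(1).
Only a constant amount of auxiliary storage is used; nothing grows with n.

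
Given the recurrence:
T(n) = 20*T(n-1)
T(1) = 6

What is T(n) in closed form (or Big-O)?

Each step multiplies by 20. T(n) = T(1)*20^(n-1) = 6*20^(n-1).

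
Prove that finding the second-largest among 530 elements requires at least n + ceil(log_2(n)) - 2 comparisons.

Lower bound (adversary): identifying the maximum requires 530-1 comparisons (each eliminates one candidate). Assign weight 1 to each element; on each comparison the adversary lets the heavier side win and gives it the loser's weight. The max ends with weight 530, but each comparison it wins at most doubles its weight, so the max must win >= ceil(log_2(530)) = 10 comparisons. The second-largest is one of those 10 direct losers to the max, and identifying which one is largest needs >= 10-1 further comparisons. Total >= 530-1 + 10-1 = 538.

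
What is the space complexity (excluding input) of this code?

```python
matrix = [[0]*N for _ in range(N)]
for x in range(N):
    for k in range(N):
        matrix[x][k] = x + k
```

Space complexity: O(n^2).
A 2D structure of size n x n is allocated.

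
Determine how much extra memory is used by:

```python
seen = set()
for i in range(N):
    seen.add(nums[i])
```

Space complexity: O(n).
Auxiliary storage grows linearly with the input size n in the worst case.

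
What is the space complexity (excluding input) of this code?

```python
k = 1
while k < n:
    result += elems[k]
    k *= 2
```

Space complexity: O(1).
Only a constant amount of auxiliary storage is used; nothing grows with n.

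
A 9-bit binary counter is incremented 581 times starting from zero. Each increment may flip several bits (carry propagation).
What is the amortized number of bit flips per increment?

Bit i flips on every 2^i-th increment, so over 581 increments bit i flips floor(581/2^i) times. Summing over i: total flips < 2 * 581. Amortized: < 2 = O(1) per increment.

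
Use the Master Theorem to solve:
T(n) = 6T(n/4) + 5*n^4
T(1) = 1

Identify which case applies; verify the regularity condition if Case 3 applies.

a=6, b=4, f(n)=5*n^4.
log_4(6) = 1.292 < 4.
f(n) = Omega(n^(1.292+epsilon)) for some epsilon > 0, so Case 3 is the candidate.
Regularity: a*f(n/b) = 6*5*(n/4)^4 = (6/256)*5*n^4 <= c*f(n) with c = 6/256 < 1. Satisfied.
Case 3: T(n) = Theta(n^4).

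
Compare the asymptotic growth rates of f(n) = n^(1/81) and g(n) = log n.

f(n) = n^(1/81) grows faster: any positive power of n dominates log n.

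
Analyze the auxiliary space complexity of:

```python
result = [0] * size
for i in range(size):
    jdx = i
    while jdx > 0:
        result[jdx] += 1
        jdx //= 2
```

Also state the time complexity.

Space complexity: O(n).
Auxiliary storage grows linearly with the input size n in the worst case.
Time complexity: O(n log n).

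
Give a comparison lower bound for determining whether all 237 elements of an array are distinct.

In the algebraic decision-tree model, the YES region for element distinctness on 237 elements has 237! connected components (one per ordering). Ben-Or's theorem then gives a lower bound of Omega(log(n!)) = Omega(n log n).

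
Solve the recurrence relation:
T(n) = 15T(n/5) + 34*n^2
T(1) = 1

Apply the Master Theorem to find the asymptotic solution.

a=15, b=5, f(n)=34*n^2. log_5(15) = 1.683 < 2. Case 3: T(n) = O(n^2).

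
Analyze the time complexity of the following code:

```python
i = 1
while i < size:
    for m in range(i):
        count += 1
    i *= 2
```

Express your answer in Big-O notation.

Time complexity: O(n).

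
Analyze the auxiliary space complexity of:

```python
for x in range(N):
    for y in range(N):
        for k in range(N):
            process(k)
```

Space complexity: O(1).
Only a constant amount of auxiliary storage is used; nothing grows with n.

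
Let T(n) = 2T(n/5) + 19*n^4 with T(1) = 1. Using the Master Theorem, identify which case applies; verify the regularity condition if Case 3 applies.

a=2, b=5, f(n)=19*n^4.
log_5(2) = 0.4307 < 4.
f(n) = Omega(n^(0.4307+epsilon)) for some epsilon > 0, so Case 3 is the candidate.
Regularity: a*f(n/b) = 2*19*(n/5)^4 = (2/625)*19*n^4 <= c*f(n) with c = 2/625 < 1. Satisfied.
Case 3: T(n) = Theta(n^4).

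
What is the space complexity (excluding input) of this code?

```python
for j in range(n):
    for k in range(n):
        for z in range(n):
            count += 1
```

Space complexity: O(1).
Only a constant amount of auxiliary storage is used; nothing grows with n.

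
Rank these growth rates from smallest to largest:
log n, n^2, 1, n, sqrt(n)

Ordered by growth rate: 1 < log n < sqrt(n) < n < n^2.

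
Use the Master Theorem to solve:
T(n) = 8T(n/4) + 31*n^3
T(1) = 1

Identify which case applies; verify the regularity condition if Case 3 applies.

a=8, b=4, f(n)=31*n^3.
log_4(8) = 1.5 < 3.
f(n) = Omega(n^(1.5+epsilon)) for some epsilon > 0, so Case 3 is the candidate.
Regularity: a*f(n/b) = 8*31*(n/4)^3 = (8/64)*31*n^3 <= c*f(n) with c = 8/64 < 1. Satisfied.
Case 3: T(n) = Theta(n^3).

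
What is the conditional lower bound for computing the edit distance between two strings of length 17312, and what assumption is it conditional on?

Under SETH (the Strong Exponential Time Hypothesis), edit distance on length-17312 strings cannot be computed in O(n^(2-epsilon)) time for any epsilon > 0 (Backurs-Indyk). The reduction is from CNF-SAT via the orthogonal vectors problem.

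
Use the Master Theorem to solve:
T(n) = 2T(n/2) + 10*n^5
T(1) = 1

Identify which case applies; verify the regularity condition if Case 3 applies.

a=2, b=2, f(n)=10*n^5.
log_2(2) = 1 < 5.
f(n) = Omega(n^(1+epsilon)) for some epsilon > 0, so Case 3 is the candidate.
Regularity: a*f(n/b) = 2*10*(n/2)^5 = (2/32)*10*n^5 <= c*f(n) with c = 2/32 < 1. Satisfied.
Case 3: T(n) = Theta(n^5).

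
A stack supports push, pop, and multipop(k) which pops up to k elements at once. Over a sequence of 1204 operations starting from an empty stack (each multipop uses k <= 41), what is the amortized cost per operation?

Each element is pushed exactly once and popped at most once (whether by pop or as part of a multipop). So the total number of individual pops over the whole sequence is at most the number of pushes, which is at most 1204. Total work <= 2 * 1204, hence O(1) amortized per operation.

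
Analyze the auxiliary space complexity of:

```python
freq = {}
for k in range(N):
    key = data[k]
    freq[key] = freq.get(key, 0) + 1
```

Space complexity: O(n).
Auxiliary storage grows linearly with the input size n in the worst case.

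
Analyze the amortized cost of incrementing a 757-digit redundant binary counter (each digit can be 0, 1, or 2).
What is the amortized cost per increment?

A redundant counter on 757 digits allows digit values 0, 1, 2. Increment adds 1 to the least significant digit and carries any 2 to a 0 plus +1 on the next digit. With potential Phi = (number of 2-digits), each increment does O(1) actual work plus a chain of carries, each of which decreases Phi by 1. Amortized O(1).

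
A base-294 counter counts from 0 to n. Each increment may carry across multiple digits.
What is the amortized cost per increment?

Digit at position i changes every 294^i increments. Total digit changes over n increments: n * 294/(294-1) = O(n). Amortized: O(1).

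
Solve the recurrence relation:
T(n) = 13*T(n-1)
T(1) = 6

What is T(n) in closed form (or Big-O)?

Each step multiplies by 13. T(n) = T(1)*13^(n-1) = 6*13^(n-1).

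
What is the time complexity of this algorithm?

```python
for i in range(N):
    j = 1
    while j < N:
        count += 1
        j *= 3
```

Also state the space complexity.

Time complexity: O(n log n).
Space complexity: O(1).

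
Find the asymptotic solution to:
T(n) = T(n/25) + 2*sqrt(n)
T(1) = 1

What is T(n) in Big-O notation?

Each level contributes sqrt(n/25^k). Geometric series with ratio 1/sqrt(25) < 1 sums to O(sqrt(n)).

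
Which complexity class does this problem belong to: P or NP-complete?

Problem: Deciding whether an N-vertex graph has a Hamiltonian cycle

This problem is NP-complete: one of Karp's 21 NP-complete problems.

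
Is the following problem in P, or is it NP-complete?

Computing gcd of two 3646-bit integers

This problem is in P: the Euclidean algorithm runs in polynomial time in the bit-length.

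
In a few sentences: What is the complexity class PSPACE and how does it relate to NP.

PSPACE is the class of problems solvable with polynomial space. NP is a subset of PSPACE (a poly-space machine can enumerate all certificates). PSPACE-complete problems include QBF (quantified Boolean formulas) and generalized games. It is unknown whether NP = PSPACE.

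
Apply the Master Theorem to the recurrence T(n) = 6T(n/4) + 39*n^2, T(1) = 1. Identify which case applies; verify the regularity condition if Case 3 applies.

a=6, b=4, f(n)=39*n^2.
log_4(6) = 1.292 < 2.
f(n) = Omega(n^(1.292+epsilon)) for some epsilon > 0, so Case 3 is the candidate.
Regularity: a*f(n/b) = 6*39*(n/4)^2 = (6/16)*39*n^2 <= c*f(n) with c = 6/16 < 1. Satisfied.
Case 3: T(n) = Theta(n^2).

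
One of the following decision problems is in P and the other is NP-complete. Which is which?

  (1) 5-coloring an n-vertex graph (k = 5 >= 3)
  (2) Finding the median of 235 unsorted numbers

(1) is NP-complete: graph k-coloring for k>=3 is NP-complete by reduction from 3-SAT.
(2) is P: linear-time selection (median-of-medians) runs in O(n).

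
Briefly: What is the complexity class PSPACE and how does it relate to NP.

PSPACE is the class of problems solvable with polynomial space. NP is a subset of PSPACE (a poly-space machine can enumerate all certificates). PSPACE-complete problems include QBF (quantified Boolean formulas) and generalized games. It is unknown whether NP = PSPACE.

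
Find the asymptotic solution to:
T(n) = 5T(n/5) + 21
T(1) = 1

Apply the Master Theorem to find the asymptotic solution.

a=5, b=5, f(n)=21. log_5(5) = 1. Case 1 of Master Theorem: T(n) = O(n^1).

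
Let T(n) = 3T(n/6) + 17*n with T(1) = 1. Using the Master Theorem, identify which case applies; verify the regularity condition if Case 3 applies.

a=3, b=6, f(n)=17*n.
log_6(3) = 0.6131 < 1.
f(n) = Omega(n^(0.6131+epsilon)) for some epsilon > 0, so Case 3 is the candidate.
Regularity: a*f(n/b) = 3*17*(n/6)^1 = (3/6)*17*n^1 <= c*f(n) with c = 3/6 < 1. Satisfied.
Case 3: T(n) = Theta(n).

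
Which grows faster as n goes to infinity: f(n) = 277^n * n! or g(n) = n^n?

f(n) = 277^n * n! grows faster: by Stirling n! ~ sqrt(2 pi n)(n/e)^n, so 277^n n! / n^n ~ (277/e)^n sqrt(2 pi n) -> infinity since 277/e > 1.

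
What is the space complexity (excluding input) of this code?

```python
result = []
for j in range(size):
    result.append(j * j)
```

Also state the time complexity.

Space complexity: O(n).
Auxiliary storage grows linearly with the input size n in the worst case.
Time complexity: O(n).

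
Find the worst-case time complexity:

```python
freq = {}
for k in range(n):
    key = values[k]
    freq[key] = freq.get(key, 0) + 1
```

Time complexity: O(n).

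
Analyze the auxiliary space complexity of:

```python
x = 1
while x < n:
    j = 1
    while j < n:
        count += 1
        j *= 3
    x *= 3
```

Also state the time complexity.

Space complexity: O(1).
Only a constant amount of auxiliary storage is used; nothing grows with n.
Time complexity: O(log^2 n).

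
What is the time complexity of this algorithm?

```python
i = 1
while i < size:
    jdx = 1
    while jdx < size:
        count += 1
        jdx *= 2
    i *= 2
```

Time complexity: O(log^2 n).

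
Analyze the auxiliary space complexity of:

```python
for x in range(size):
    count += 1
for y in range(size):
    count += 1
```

Space complexity: O(1).
Only a constant amount of auxiliary storage is used; nothing grows with n.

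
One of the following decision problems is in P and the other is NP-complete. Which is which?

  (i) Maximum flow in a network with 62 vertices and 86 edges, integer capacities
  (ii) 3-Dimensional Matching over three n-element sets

(i) is P: Edmonds-Karp / push-relabel run in polynomial time.
(ii) is NP-complete: one of Karp's 21 NP-complete problems.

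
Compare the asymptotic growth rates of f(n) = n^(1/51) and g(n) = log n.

f(n) = n^(1/51) grows faster: any positive power of n dominates log n.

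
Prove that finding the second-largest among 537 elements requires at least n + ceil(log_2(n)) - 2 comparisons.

Lower bound (adversary): identifying the maximum requires 537-1 comparisons (each eliminates one candidate). Assign weight 1 to each element; on each comparison the adversary lets the heavier side win and gives it the loser's weight. The max ends with weight 537, but each comparison it wins at most doubles its weight, so the max must win >= ceil(log_2(537)) = 10 comparisons. The second-largest is one of those 10 direct losers to the max, and identifying which one is largest needs >= 10-1 further comparisons. Total >= 537-1 + 10-1 = 545.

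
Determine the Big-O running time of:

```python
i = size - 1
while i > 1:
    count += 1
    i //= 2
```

Time complexity: O(log n).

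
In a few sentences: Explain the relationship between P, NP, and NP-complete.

P: solvable in polynomial time. NP: verifiable in polynomial time. NP-complete: in NP and at least as hard as every problem in NP (via polynomial reduction). P is a subset of NP. If any NP-complete problem is in P, then P = NP.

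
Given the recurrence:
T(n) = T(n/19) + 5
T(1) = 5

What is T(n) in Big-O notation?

Each step divides n by 19 and adds 5. After log_19(n) steps, T(n) = O(log n).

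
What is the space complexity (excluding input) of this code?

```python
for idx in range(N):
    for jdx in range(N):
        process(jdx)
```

Space complexity: O(1).
Only a constant amount of auxiliary storage is used; nothing grows with n.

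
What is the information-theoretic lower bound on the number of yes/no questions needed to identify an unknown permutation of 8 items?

There are 8! = 40320 permutations. Each yes/no question gives at most 1 bit, so at least ceil(log_2(40320)) = 16 questions are needed.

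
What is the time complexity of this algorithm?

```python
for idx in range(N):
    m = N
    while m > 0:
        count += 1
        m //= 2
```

Time complexity: O(n log n).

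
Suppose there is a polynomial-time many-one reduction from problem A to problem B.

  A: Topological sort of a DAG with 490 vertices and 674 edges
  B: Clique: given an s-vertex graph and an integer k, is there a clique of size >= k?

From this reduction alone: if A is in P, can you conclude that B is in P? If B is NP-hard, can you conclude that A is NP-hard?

A poly-time reduction A <=_p B transfers tractability DOWN (B easy => A easy) and hardness UP (A hard => B hard), not the reverse.
From A in P, the reduction alone does NOT give B in P: any problem in P trivially reduces to SAT, yet SAT is not known to be in P.
From B NP-hard, the reduction alone does NOT give A NP-hard: again, easy problems reduce to hard ones.
(Here in fact A is P and B is NP-complete.)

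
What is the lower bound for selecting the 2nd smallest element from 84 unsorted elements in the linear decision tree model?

Selecting the 2nd smallest of 84 elements requires Omega(n) comparisons. Every element must be compared at least once. The BFPRT algorithm achieves O(n), making this tight.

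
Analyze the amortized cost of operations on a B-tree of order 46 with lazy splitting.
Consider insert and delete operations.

In a B-tree of order 46, a node splits when it has 46 keys. With lazy splitting, we use potential Phi = number of full nodes + number of near-empty nodes. Each split costs O(1) but reduces potential. Between splits, at least 23 insertions must occur in that node. Amortized structural cost is O(1) per operation, plus O(log_46 n) traversal.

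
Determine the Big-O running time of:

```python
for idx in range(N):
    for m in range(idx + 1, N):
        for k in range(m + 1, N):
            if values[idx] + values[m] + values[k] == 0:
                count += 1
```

Time complexity: O(n^3).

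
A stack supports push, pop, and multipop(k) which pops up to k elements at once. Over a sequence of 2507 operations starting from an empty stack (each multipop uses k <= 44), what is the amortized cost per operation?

Each element is pushed exactly once and popped at most once (whether by pop or as part of a multipop). So the total number of individual pops over the whole sequence is at most the number of pushes, which is at most 2507. Total work <= 2 * 2507, hence O(1) amortized per operation.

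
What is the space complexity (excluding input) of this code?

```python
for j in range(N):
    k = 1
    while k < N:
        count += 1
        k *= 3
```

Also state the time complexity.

Space complexity: O(1).
Only a constant amount of auxiliary storage is used; nothing grows with n.
Time complexity: O(n log n).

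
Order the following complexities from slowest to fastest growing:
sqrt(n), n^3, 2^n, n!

Ordered by growth rate: sqrt(n) < n^3 < 2^n < n!.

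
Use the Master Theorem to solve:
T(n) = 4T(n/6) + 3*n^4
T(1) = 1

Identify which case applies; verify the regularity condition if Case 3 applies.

a=4, b=6, f(n)=3*n^4.
log_6(4) = 0.7737 < 4.
f(n) = Omega(n^(0.7737+epsilon)) for some epsilon > 0, so Case 3 is the candidate.
Regularity: a*f(n/b) = 4*3*(n/6)^4 = (4/1296)*3*n^4 <= c*f(n) with c = 4/1296 < 1. Satisfied.
Case 3: T(n) = Theta(n^4).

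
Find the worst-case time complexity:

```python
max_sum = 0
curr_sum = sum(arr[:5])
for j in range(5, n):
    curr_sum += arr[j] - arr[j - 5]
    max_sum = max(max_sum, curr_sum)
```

Time complexity: O(n).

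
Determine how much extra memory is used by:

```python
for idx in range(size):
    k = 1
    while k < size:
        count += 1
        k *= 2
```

Space complexity: O(1).
Only a constant amount of auxiliary storage is used; nothing grows with n.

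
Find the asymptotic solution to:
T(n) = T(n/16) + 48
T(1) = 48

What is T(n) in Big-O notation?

Each step divides n by 16 and adds 48. After log_16(n) steps, T(n) = O(log n).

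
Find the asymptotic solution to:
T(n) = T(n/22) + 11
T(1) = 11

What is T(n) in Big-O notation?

Each step divides n by 22 and adds 11. After log_22(n) steps, T(n) = O(log n).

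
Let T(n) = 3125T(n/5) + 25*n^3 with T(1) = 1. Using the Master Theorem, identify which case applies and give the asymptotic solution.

a=3125, b=5, f(n)=25*n^3.
log_5(3125) = 5 > 3.
Since f(n) = O(n^3) is polynomially smaller than n^5, Case 1 applies.
T(n) = Theta(n^5).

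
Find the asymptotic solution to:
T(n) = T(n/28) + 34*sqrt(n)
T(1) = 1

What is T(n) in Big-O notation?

Each level contributes sqrt(n/28^k). Geometric series with ratio 1/sqrt(28) < 1 sums to O(sqrt(n)).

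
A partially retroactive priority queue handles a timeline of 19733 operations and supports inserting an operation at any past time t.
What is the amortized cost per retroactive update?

Partially retroactive priority queues (Demaine-Iacono-Langerman) allow updates at past times with queries only at the present. With a balanced BST over the m = 19733 timeline events tracking bridges, each retroactive insert or delete is O(log m) amortized.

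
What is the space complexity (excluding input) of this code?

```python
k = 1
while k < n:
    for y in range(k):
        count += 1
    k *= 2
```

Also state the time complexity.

Space complexity: O(1).
Only a constant amount of auxiliary storage is used; nothing grows with n.
Time complexity: O(n).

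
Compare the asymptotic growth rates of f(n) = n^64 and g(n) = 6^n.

g(n) = 6^n grows faster: any exponential with base > 1 dominates every polynomial.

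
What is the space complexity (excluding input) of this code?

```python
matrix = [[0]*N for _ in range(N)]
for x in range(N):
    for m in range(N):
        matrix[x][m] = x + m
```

Space complexity: O(n^2).
A 2D structure of size n x n is allocated.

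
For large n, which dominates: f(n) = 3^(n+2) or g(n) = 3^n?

f(n) = 3^(n+2) and g(n) = 3^n are Theta of each other: 3^(n+2) = 3^2 * 3^n = Theta(3^n).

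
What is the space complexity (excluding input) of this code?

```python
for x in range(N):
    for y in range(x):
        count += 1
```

Space complexity: O(1).
Only a constant amount of auxiliary storage is used; nothing grows with n.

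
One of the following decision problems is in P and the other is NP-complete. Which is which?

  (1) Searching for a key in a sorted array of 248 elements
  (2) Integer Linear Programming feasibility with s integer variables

(1) is P: binary search runs in O(log n).
(2) is NP-complete: ILP feasibility is NP-complete (LP relaxation is in P).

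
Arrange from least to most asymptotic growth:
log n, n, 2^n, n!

Ordered by growth rate: log n < n < 2^n < n!.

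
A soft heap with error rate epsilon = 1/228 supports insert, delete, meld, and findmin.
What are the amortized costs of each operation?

Soft heaps (Chazelle) allow up to an epsilon = 1/228 fraction of elements to have corrupted (raised) keys. Insert is O(log(1/epsilon)) = O(log 228) amortized -- the structure maintains heap-ordered binary trees of rank bounded by O(log(1/epsilon)). Meld concatenates root lists: O(1) amortized. Delete and findmin are O(1) amortized.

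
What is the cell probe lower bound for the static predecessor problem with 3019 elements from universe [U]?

The Patrascu-Thorup lower bound shows any data structure on n = 3019 elements using O(n * polylog(n)) space requires Omega(log log U) query time. van Emde Boas trees achieve O(log log U) with O(U) space.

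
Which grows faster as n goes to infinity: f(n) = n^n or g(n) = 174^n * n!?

g(n) = 174^n * n! grows faster: by Stirling n! ~ sqrt(2 pi n)(n/e)^n, so 174^n n! / n^n ~ (174/e)^n sqrt(2 pi n) -> infinity since 174/e > 1.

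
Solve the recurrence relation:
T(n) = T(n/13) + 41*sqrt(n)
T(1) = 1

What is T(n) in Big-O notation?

Each level contributes sqrt(n/13^k). Geometric series with ratio 1/sqrt(13) < 1 sums to O(sqrt(n)).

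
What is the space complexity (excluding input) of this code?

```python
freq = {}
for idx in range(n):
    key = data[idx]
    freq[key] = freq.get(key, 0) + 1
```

Space complexity: O(n).
Auxiliary storage grows linearly with the input size n in the worst case.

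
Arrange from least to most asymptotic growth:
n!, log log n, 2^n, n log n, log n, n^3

Ordered by growth rate: log log n < log n < n log n < n^3 < 2^n < n!.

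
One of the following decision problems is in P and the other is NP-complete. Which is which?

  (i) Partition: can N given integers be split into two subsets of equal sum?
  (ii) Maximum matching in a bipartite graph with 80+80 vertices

(i) is NP-complete: Subset Sum reduces to it (one of Karp's 21 NP-complete problems).
(ii) is P: Hopcroft-Karp runs in O(E sqrt(V)).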